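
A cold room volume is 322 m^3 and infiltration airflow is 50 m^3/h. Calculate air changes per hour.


ACH = flow / volume
ACH = 50 / 322
ACH = 0.155

0.155


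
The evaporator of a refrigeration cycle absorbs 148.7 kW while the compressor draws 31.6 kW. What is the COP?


COP = Q_evap / W
COP = 148.7 / 31.6
COP = 4.706

4.706


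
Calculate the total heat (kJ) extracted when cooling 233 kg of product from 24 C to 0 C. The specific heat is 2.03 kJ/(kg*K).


dT = 24 - (0) = 24 K
Q = m * cp * dT = 233 * 2.03 * 24
Q = 11352 kJ

11352


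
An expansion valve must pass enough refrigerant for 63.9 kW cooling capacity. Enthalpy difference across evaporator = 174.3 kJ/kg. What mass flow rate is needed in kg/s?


m_dot = Q / dh
m_dot = 63.9 / 174.3
m_dot = 0.3666 kg/s

0.3666


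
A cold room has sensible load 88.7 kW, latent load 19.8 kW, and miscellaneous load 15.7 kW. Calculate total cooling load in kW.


Q_total = Q_s + Q_l + Q_misc
Q_total = 88.7 + 19.8 + 15.7
Q_total = 124.2 kW

124.2


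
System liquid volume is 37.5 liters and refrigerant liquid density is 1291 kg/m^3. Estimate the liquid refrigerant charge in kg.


Charge = V * rho / 1000
Charge = 37.5 * 1291 / 1000
Charge = 48.41 kg

48.41


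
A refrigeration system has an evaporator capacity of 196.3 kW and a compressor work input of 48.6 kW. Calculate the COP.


COP = Q_evap / W
COP = 196.3 / 48.6
COP = 4.039

4.039


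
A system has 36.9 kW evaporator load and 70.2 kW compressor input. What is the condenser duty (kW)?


Q_cond = Q_evap + W
Q_cond = 36.9 + 70.2
Q_cond = 107.1 kW

107.1


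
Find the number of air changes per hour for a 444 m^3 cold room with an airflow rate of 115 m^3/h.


ACH = flow / volume
ACH = 115 / 444
ACH = 0.259

0.259


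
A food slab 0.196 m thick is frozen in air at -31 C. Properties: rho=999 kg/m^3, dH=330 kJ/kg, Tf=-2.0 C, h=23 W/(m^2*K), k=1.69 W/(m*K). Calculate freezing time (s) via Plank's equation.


dT = -2.0 - (-31) = 29.0 K
term1 = a/(2h) = 0.196/(2*23) = 0.004260869565
term2 = a^2/(8k) = 0.196^2/(8*1.69) = 0.002841420118
t = rho*dH*1000/dT * (term1 + term2)
t = 999*330*1000/29.0 * (0.004260869565 + 0.002841420118)
t = 80738 s

80738


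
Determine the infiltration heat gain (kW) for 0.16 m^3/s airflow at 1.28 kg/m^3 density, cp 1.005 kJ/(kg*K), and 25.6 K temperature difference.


Q = V_dot * rho * cp * dT
Q = 0.16 * 1.28 * 1.005 * 25.6
Q = 5.269 kW

5.269


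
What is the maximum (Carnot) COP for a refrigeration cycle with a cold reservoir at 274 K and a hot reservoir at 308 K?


dT = 308 - 274 = 34 K
COP_carnot = T_cold / dT = 274 / 34
COP_carnot = 8.059

8.059


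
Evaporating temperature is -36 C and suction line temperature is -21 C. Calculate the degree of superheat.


Superheat = T_suction - T_evap
Superheat = -21 - (-36)
Superheat = 15 K

15


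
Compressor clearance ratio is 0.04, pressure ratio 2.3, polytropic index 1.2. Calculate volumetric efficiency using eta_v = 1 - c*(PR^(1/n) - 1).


PR^(1/n) = 2.3^(1/1.2) = 2.0018884
eta_v = 1 - 0.04 * (2.0018884 - 1)
eta_v = 0.9599

0.9599


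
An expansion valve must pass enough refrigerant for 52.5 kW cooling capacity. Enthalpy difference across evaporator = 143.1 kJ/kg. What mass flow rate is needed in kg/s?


m_dot = Q / dh
m_dot = 52.5 / 143.1
m_dot = 0.3669 kg/s

0.3669


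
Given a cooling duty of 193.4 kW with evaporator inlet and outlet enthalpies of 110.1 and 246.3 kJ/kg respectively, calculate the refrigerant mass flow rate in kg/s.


dh = 246.3 - 110.1 = 136.2 kJ/kg
m_dot = Q / dh = 193.4 / 136.2 = 1.42 kg/s

1.42


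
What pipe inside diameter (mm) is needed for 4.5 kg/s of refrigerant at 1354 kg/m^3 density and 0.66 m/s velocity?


A = m_dot / (rho * v) = 4.5 / (1354 * 0.66) = 0.005035584799 m^2
d = sqrt(4*A/pi) * 1000
d = 80.1 mm

80.1


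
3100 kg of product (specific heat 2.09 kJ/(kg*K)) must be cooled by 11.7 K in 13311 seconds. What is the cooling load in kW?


Q = m * cp * dT / t
Q = 3100 * 2.09 * 11.7 / 13311
Q = 5.695 kW

5.695


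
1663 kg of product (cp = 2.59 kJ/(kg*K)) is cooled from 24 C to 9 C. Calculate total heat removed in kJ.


dT = 24 - (9) = 15 K
Q = m * cp * dT = 1663 * 2.59 * 15
Q = 64608 kJ

64608


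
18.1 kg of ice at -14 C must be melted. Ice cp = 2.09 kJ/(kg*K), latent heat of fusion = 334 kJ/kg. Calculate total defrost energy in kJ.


Sensible heat = cp * dT = 2.09 * 14 = 29.26 kJ/kg
Total per kg = 29.26 + 334 = 363.26 kJ/kg
Q = m * total = 18.1 * 363.26
Q = 6575.0 kJ

6575.0


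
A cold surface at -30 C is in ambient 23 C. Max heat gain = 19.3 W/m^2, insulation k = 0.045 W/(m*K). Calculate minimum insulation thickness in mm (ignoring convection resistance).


dT = 23 - (-30) = 53 K
thickness = k * dT / q_max * 1000
thickness = 0.045 * 53 / 19.3 * 1000
thickness = 123.6 mm

123.6


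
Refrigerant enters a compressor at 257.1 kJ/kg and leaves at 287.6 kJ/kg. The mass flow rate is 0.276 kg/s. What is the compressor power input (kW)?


dh = 287.6 - 257.1 = 30.5 kJ/kg
W = m_dot * dh = 0.276 * 30.5 = 8.42 kW

8.42


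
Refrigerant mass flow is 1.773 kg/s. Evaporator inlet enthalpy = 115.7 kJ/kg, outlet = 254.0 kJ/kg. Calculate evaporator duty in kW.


dh = 254.0 - 115.7 = 138.3 kJ/kg
Q_evap = m_dot * dh = 1.773 * 138.3
Q_evap = 245.21 kW

245.21


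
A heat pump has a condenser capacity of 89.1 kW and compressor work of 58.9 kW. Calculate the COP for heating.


COP_hp = Q_cond / W
COP_hp = 89.1 / 58.9
COP_hp = 1.513

1.513


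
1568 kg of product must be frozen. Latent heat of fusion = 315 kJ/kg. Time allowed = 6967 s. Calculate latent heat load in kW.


Q_lat = m * h_fg / t
Q_lat = 1568 * 315 / 6967
Q_lat = 70.89 kW

70.89


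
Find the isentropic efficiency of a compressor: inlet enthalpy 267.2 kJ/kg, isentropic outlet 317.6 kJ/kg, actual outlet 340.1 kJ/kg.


dh_ideal = 317.6 - 267.2 = 50.4 kJ/kg
dh_actual = 340.1 - 267.2 = 72.9 kJ/kg
eta_s = dh_ideal / dh_actual = 50.4 / 72.9
eta_s = 0.6914

0.6914


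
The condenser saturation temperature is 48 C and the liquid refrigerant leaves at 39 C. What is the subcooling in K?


Subcooling = T_cond - T_liquid
Subcooling = 48 - 39
Subcooling = 9 K

9


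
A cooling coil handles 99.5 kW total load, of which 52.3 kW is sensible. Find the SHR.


SHR = Q_sensible / Q_total
SHR = 52.3 / 99.5
SHR = 0.526

0.526


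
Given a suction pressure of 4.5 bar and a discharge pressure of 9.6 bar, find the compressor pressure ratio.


PR = P_high / P_low
PR = 9.6 / 4.5
PR = 2.133

2.133


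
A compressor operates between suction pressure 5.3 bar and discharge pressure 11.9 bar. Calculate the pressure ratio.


PR = P_high / P_low
PR = 11.9 / 5.3
PR = 2.245

2.245


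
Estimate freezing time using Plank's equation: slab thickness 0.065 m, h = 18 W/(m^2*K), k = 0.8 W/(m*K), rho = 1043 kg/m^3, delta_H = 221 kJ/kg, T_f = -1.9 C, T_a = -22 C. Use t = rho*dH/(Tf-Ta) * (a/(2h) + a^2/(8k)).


dT = -1.9 - (-22) = 20.1 K
term1 = a/(2h) = 0.065/(2*18) = 0.001805555556
term2 = a^2/(8k) = 0.065^2/(8*0.8) = 0.00066015625
t = rho*dH*1000/dT * (term1 + term2)
t = 1043*221*1000/20.1 * (0.001805555556 + 0.00066015625)
t = 28276 s

28276


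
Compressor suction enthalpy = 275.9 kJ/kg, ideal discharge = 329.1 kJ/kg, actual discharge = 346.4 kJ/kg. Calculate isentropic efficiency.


dh_ideal = 329.1 - 275.9 = 53.2 kJ/kg
dh_actual = 346.4 - 275.9 = 70.5 kJ/kg
eta_s = dh_ideal / dh_actual = 53.2 / 70.5
eta_s = 0.7546

0.7546


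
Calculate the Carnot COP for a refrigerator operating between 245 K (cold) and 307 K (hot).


dT = 307 - 245 = 62 K
COP_carnot = T_cold / dT = 245 / 62
COP_carnot = 3.952

3.952


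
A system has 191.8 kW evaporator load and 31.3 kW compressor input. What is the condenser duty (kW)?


Q_cond = Q_evap + W
Q_cond = 191.8 + 31.3
Q_cond = 223.1 kW

223.1


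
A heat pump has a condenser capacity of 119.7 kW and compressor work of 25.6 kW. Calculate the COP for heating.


COP_hp = Q_cond / W
COP_hp = 119.7 / 25.6
COP_hp = 4.676

4.676


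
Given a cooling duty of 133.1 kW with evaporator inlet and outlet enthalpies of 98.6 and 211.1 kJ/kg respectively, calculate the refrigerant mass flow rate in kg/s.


dh = 211.1 - 98.6 = 112.5 kJ/kg
m_dot = Q / dh = 133.1 / 112.5 = 1.1831 kg/s

1.1831


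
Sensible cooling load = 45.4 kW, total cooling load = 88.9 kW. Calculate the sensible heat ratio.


SHR = Q_sensible / Q_total
SHR = 45.4 / 88.9
SHR = 0.511

0.511


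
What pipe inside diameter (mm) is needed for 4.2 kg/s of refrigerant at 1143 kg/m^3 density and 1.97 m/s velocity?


A = m_dot / (rho * v) = 4.2 / (1143 * 1.97) = 0.001865249077 m^2
d = sqrt(4*A/pi) * 1000
d = 48.7 mm

48.7


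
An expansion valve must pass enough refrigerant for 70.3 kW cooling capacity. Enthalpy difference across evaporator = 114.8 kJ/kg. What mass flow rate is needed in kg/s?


m_dot = Q / dh
m_dot = 70.3 / 114.8
m_dot = 0.6124 kg/s

0.6124


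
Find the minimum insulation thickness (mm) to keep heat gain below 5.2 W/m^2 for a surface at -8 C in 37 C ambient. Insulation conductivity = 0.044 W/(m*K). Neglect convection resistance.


dT = 37 - (-8) = 45 K
thickness = k * dT / q_max * 1000
thickness = 0.044 * 45 / 5.2 * 1000
thickness = 380.8 mm

380.8


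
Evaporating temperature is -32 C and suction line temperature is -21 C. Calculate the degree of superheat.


Superheat = T_suction - T_evap
Superheat = -21 - (-32)
Superheat = 11 K

11


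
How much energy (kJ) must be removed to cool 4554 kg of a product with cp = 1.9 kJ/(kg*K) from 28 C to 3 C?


dT = 28 - (3) = 25 K
Q = m * cp * dT = 4554 * 1.9 * 25
Q = 216315 kJ

216315


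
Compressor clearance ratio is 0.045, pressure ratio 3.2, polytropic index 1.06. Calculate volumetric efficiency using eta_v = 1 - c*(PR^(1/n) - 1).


PR^(1/n) = 3.2^(1/1.06) = 2.99610192
eta_v = 1 - 0.045 * (2.99610192 - 1)
eta_v = 0.9102

0.9102


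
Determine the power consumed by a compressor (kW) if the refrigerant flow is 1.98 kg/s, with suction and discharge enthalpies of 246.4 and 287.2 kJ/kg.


dh = 287.2 - 246.4 = 40.8 kJ/kg
W = m_dot * dh = 1.98 * 40.8 = 80.78 kW

80.78


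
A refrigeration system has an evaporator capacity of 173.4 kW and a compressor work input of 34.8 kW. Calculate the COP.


COP = Q_evap / W
COP = 173.4 / 34.8
COP = 4.983

4.983


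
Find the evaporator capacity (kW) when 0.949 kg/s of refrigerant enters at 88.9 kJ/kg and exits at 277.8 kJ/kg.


dh = 277.8 - 88.9 = 188.9 kJ/kg
Q_evap = m_dot * dh = 0.949 * 188.9
Q_evap = 179.27 kW

179.27


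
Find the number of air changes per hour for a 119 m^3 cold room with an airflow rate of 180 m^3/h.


ACH = flow / volume
ACH = 180 / 119
ACH = 1.513

1.513


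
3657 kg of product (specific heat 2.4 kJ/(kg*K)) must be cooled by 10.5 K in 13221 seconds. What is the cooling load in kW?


Q = m * cp * dT / t
Q = 3657 * 2.4 * 10.5 / 13221
Q = 6.97 kW

6.97


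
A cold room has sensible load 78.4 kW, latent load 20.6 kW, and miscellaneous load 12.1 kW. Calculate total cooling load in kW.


Q_total = Q_s + Q_l + Q_misc
Q_total = 78.4 + 20.6 + 12.1
Q_total = 111.1 kW

111.1


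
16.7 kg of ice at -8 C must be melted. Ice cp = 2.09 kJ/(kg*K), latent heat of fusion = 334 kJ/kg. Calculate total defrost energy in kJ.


Sensible heat = cp * dT = 2.09 * 8 = 16.72 kJ/kg
Total per kg = 16.72 + 334 = 350.72 kJ/kg
Q = m * total = 16.7 * 350.72
Q = 5857.0 kJ

5857.0


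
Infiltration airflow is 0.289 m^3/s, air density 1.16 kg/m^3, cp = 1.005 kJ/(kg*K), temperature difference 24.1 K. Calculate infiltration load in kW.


Q = V_dot * rho * cp * dT
Q = 0.289 * 1.16 * 1.005 * 24.1
Q = 8.12 kW

8.12


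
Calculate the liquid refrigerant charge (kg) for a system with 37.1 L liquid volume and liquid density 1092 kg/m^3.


Charge = V * rho / 1000
Charge = 37.1 * 1092 / 1000
Charge = 40.51 kg

40.51


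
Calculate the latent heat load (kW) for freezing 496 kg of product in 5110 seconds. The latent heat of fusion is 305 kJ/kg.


Q_lat = m * h_fg / t
Q_lat = 496 * 305 / 5110
Q_lat = 29.6 kW

29.6


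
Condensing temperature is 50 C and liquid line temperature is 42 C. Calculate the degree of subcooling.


Subcooling = T_cond - T_liquid
Subcooling = 50 - 42
Subcooling = 8 K

8


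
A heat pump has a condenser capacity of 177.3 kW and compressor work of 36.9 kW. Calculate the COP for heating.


COP_hp = Q_cond / W
COP_hp = 177.3 / 36.9
COP_hp = 4.805

4.805


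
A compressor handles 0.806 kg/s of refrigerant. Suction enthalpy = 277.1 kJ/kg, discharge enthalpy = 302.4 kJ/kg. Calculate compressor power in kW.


dh = 302.4 - 277.1 = 25.3 kJ/kg
W = m_dot * dh = 0.806 * 25.3 = 20.39 kW

20.39


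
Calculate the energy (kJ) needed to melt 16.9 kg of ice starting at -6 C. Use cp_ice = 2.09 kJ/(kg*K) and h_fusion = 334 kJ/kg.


Sensible heat = cp * dT = 2.09 * 6 = 12.54 kJ/kg
Total per kg = 12.54 + 334 = 346.54 kJ/kg
Q = m * total = 16.9 * 346.54
Q = 5856.5 kJ

5856.5


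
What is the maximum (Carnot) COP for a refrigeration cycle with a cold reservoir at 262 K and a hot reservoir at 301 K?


dT = 301 - 262 = 39 K
COP_carnot = T_cold / dT = 262 / 39
COP_carnot = 6.718

6.718


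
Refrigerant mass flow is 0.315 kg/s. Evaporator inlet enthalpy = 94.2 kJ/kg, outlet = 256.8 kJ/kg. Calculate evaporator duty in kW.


dh = 256.8 - 94.2 = 162.6 kJ/kg
Q_evap = m_dot * dh = 0.315 * 162.6
Q_evap = 51.22 kW

51.22


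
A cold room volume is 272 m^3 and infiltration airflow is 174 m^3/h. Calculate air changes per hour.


ACH = flow / volume
ACH = 174 / 272
ACH = 0.64

0.64


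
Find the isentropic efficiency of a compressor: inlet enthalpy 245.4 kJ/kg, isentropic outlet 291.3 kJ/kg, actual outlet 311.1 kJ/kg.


dh_ideal = 291.3 - 245.4 = 45.9 kJ/kg
dh_actual = 311.1 - 245.4 = 65.7 kJ/kg
eta_s = dh_ideal / dh_actual = 45.9 / 65.7
eta_s = 0.6986

0.6986


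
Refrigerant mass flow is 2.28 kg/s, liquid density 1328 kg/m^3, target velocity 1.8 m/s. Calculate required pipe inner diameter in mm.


A = m_dot / (rho * v) = 2.28 / (1328 * 1.8) = 0.000953815261 m^2
d = sqrt(4*A/pi) * 1000
d = 34.8 mm

34.8


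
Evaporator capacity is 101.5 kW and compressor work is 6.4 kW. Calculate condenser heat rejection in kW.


Q_cond = Q_evap + W
Q_cond = 101.5 + 6.4
Q_cond = 107.9 kW

107.9


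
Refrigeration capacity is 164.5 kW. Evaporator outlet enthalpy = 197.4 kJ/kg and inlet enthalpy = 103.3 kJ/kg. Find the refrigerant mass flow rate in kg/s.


dh = 197.4 - 103.3 = 94.1 kJ/kg
m_dot = Q / dh = 164.5 / 94.1 = 1.7481 kg/s

1.7481


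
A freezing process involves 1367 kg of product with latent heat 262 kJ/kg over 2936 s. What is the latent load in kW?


Q_lat = m * h_fg / t
Q_lat = 1367 * 262 / 2936
Q_lat = 121.99 kW

121.99


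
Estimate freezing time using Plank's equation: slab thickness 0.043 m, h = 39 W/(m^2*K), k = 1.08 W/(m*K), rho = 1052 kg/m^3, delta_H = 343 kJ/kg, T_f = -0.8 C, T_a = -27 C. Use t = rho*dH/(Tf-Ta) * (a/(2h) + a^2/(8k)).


dT = -0.8 - (-27) = 26.2 K
term1 = a/(2h) = 0.043/(2*39) = 0.0005512820513
term2 = a^2/(8k) = 0.043^2/(8*1.08) = 0.0002140046296
t = rho*dH*1000/dT * (term1 + term2)
t = 1052*343*1000/26.2 * (0.0005512820513 + 0.0002140046296)
t = 10540 s

10540


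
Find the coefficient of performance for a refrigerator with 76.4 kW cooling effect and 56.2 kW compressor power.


COP = Q_evap / W
COP = 76.4 / 56.2
COP = 1.359

1.359


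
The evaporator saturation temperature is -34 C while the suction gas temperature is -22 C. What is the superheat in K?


Superheat = T_suction - T_evap
Superheat = -22 - (-34)
Superheat = 12 K

12


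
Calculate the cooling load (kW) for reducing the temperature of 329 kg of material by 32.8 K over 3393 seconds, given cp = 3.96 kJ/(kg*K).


Q = m * cp * dT / t
Q = 329 * 3.96 * 32.8 / 3393
Q = 12.595 kW

12.595


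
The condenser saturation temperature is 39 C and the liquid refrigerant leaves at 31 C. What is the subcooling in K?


Subcooling = T_cond - T_liquid
Subcooling = 39 - 31
Subcooling = 8 K

8


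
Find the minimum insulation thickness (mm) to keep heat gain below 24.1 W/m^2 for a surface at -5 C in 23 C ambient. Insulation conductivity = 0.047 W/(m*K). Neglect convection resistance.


dT = 23 - (-5) = 28 K
thickness = k * dT / q_max * 1000
thickness = 0.047 * 28 / 24.1 * 1000
thickness = 54.6 mm

54.6


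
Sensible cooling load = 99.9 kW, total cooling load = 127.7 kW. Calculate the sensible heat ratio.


SHR = Q_sensible / Q_total
SHR = 99.9 / 127.7
SHR = 0.782

0.782


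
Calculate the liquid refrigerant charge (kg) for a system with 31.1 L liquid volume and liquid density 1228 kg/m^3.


Charge = V * rho / 1000
Charge = 31.1 * 1228 / 1000
Charge = 38.19 kg

38.19


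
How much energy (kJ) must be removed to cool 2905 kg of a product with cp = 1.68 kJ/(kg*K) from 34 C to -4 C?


dT = 34 - (-4) = 38 K
Q = m * cp * dT = 2905 * 1.68 * 38
Q = 185455 kJ

185455


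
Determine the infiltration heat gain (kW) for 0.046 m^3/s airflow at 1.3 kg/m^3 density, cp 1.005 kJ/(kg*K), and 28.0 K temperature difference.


Q = V_dot * rho * cp * dT
Q = 0.046 * 1.3 * 1.005 * 28.0
Q = 1.683 kW

1.683


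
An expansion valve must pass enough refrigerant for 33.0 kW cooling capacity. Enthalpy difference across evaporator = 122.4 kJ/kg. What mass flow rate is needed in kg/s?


m_dot = Q / dh
m_dot = 33.0 / 122.4
m_dot = 0.2696 kg/s

0.2696


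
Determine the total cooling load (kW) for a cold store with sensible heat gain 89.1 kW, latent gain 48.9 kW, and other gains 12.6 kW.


Q_total = Q_s + Q_l + Q_misc
Q_total = 89.1 + 48.9 + 12.6
Q_total = 150.6 kW

150.6


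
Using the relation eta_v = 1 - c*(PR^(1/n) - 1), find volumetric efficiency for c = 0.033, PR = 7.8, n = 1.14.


PR^(1/n) = 7.8^(1/1.14) = 6.060928
eta_v = 1 - 0.033 * (6.060928 - 1)
eta_v = 0.833

0.833


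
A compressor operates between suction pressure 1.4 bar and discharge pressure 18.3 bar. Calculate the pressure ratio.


PR = P_high / P_low
PR = 18.3 / 1.4
PR = 13.071

13.071


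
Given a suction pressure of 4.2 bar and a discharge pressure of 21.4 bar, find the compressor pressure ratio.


PR = P_high / P_low
PR = 21.4 / 4.2
PR = 5.095

5.095


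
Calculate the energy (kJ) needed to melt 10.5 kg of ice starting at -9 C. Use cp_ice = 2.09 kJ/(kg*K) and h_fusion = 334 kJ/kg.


Sensible heat = cp * dT = 2.09 * 9 = 18.81 kJ/kg
Total per kg = 18.81 + 334 = 352.81 kJ/kg
Q = m * total = 10.5 * 352.81
Q = 3704.5 kJ

3704.5


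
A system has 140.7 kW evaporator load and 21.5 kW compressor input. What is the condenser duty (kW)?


Q_cond = Q_evap + W
Q_cond = 140.7 + 21.5
Q_cond = 162.2 kW

162.2


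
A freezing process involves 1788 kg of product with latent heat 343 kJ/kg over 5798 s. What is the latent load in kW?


Q_lat = m * h_fg / t
Q_lat = 1788 * 343 / 5798
Q_lat = 105.78 kW

105.78


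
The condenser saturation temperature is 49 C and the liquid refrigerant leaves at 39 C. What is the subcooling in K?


Subcooling = T_cond - T_liquid
Subcooling = 49 - 39
Subcooling = 10 K

10


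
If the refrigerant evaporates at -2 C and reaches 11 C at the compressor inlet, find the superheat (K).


Superheat = T_suction - T_evap
Superheat = 11 - (-2)
Superheat = 13 K

13


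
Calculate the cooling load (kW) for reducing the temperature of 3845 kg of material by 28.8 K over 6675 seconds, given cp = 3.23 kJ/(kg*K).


Q = m * cp * dT / t
Q = 3845 * 3.23 * 28.8 / 6675
Q = 53.585 kW

53.585


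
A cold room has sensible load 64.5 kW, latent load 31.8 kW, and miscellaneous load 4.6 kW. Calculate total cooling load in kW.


Q_total = Q_s + Q_l + Q_misc
Q_total = 64.5 + 31.8 + 4.6
Q_total = 100.9 kW

100.9


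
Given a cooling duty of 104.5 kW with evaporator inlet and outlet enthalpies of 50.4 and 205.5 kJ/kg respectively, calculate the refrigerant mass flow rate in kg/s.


dh = 205.5 - 50.4 = 155.1 kJ/kg
m_dot = Q / dh = 104.5 / 155.1 = 0.6738 kg/s

0.6738


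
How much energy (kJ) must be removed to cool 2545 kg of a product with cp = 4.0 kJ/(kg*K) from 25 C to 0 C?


dT = 25 - (0) = 25 K
Q = m * cp * dT = 2545 * 4.0 * 25
Q = 254500 kJ

254500


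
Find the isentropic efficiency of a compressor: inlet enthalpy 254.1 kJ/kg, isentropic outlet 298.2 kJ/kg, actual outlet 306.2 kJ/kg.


dh_ideal = 298.2 - 254.1 = 44.1 kJ/kg
dh_actual = 306.2 - 254.1 = 52.1 kJ/kg
eta_s = dh_ideal / dh_actual = 44.1 / 52.1
eta_s = 0.8464

0.8464


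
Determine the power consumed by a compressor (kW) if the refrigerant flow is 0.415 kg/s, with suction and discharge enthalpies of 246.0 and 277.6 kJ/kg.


dh = 277.6 - 246.0 = 31.6 kJ/kg
W = m_dot * dh = 0.415 * 31.6 = 13.11 kW

13.11


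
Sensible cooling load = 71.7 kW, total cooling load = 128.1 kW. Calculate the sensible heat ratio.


SHR = Q_sensible / Q_total
SHR = 71.7 / 128.1
SHR = 0.56

0.56


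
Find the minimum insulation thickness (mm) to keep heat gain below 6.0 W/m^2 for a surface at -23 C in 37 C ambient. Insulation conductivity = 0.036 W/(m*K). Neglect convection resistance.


dT = 37 - (-23) = 60 K
thickness = k * dT / q_max * 1000
thickness = 0.036 * 60 / 6.0 * 1000
thickness = 360.0 mm

360.0


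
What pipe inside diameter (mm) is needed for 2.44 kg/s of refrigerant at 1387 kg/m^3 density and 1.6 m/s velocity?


A = m_dot / (rho * v) = 2.44 / (1387 * 1.6) = 0.001099495314 m^2
d = sqrt(4*A/pi) * 1000
d = 37.4 mm

37.4


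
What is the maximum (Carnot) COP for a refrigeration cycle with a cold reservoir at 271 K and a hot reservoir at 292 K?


dT = 292 - 271 = 21 K
COP_carnot = T_cold / dT = 271 / 21
COP_carnot = 12.905

12.905


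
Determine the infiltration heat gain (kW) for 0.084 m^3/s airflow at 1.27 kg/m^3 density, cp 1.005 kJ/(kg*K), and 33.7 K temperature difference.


Q = V_dot * rho * cp * dT
Q = 0.084 * 1.27 * 1.005 * 33.7
Q = 3.613 kW

3.613


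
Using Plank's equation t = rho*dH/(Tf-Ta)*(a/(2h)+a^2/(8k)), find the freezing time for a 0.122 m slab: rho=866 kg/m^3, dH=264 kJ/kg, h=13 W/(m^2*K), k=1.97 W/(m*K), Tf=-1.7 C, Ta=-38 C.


dT = -1.7 - (-38) = 36.3 K
term1 = a/(2h) = 0.122/(2*13) = 0.004692307692
term2 = a^2/(8k) = 0.122^2/(8*1.97) = 0.0009444162437
t = rho*dH*1000/dT * (term1 + term2)
t = 866*264*1000/36.3 * (0.004692307692 + 0.0009444162437)
t = 35501 s

35501


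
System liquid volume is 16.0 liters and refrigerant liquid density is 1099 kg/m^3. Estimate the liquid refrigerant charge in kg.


Charge = V * rho / 1000
Charge = 16.0 * 1099 / 1000
Charge = 17.58 kg

17.58


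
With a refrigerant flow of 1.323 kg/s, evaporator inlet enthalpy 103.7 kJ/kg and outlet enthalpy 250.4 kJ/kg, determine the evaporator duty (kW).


dh = 250.4 - 103.7 = 146.7 kJ/kg
Q_evap = m_dot * dh = 1.323 * 146.7
Q_evap = 194.08 kW

194.08


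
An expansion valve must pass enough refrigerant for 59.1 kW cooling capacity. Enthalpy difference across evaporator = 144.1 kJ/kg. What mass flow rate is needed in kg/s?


m_dot = Q / dh
m_dot = 59.1 / 144.1
m_dot = 0.4101 kg/s

0.4101


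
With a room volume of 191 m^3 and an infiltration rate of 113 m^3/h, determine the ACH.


ACH = flow / volume
ACH = 113 / 191
ACH = 0.592

0.592


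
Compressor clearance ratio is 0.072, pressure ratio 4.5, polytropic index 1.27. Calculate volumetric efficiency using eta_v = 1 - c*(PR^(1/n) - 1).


PR^(1/n) = 4.5^(1/1.27) = 3.26844034
eta_v = 1 - 0.072 * (3.26844034 - 1)
eta_v = 0.8367

0.8367


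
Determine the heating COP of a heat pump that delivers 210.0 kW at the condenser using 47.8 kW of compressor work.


COP_hp = Q_cond / W
COP_hp = 210.0 / 47.8
COP_hp = 4.393

4.393


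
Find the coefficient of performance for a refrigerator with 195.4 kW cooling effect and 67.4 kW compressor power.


COP = Q_evap / W
COP = 195.4 / 67.4
COP = 2.899

2.899


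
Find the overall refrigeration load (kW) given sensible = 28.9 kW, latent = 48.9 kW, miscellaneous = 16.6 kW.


Q_total = Q_s + Q_l + Q_misc
Q_total = 28.9 + 48.9 + 16.6
Q_total = 94.4 kW

94.4


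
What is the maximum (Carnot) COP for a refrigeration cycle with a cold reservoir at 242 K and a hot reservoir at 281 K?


dT = 281 - 242 = 39 K
COP_carnot = T_cold / dT = 242 / 39
COP_carnot = 6.205

6.205


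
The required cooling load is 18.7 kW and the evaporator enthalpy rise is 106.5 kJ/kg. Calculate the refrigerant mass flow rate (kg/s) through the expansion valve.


m_dot = Q / dh
m_dot = 18.7 / 106.5
m_dot = 0.1756 kg/s

0.1756


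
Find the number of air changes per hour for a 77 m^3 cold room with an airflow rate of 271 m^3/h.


ACH = flow / volume
ACH = 271 / 77
ACH = 3.519

3.519


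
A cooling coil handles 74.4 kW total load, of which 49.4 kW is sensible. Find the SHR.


SHR = Q_sensible / Q_total
SHR = 49.4 / 74.4
SHR = 0.664

0.664


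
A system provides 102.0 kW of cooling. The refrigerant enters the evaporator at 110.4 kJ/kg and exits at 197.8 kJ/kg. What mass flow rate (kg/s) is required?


dh = 197.8 - 110.4 = 87.4 kJ/kg
m_dot = Q / dh = 102.0 / 87.4 = 1.167 kg/s

1.167


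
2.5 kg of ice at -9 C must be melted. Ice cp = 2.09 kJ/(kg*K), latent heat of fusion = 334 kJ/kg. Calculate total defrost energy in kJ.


Sensible heat = cp * dT = 2.09 * 9 = 18.81 kJ/kg
Total per kg = 18.81 + 334 = 352.81 kJ/kg
Q = m * total = 2.5 * 352.81
Q = 882.0 kJ

882.0


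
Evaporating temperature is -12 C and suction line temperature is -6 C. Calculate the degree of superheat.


Superheat = T_suction - T_evap
Superheat = -6 - (-12)
Superheat = 6 K

6


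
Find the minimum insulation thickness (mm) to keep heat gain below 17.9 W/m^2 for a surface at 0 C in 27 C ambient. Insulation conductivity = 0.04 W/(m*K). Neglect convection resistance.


dT = 27 - (0) = 27 K
thickness = k * dT / q_max * 1000
thickness = 0.04 * 27 / 17.9 * 1000
thickness = 60.3 mm

60.3


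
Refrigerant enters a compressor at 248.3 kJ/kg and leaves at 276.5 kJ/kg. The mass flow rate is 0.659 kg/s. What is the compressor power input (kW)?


dh = 276.5 - 248.3 = 28.2 kJ/kg
W = m_dot * dh = 0.659 * 28.2 = 18.58 kW

18.58


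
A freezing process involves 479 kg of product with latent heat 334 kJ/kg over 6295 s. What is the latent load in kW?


Q_lat = m * h_fg / t
Q_lat = 479 * 334 / 6295
Q_lat = 25.41 kW

25.41


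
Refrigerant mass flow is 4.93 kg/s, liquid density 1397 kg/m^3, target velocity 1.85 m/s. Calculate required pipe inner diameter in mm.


A = m_dot / (rho * v) = 4.93 / (1397 * 1.85) = 0.001907562537 m^2
d = sqrt(4*A/pi) * 1000
d = 49.3 mm

49.3


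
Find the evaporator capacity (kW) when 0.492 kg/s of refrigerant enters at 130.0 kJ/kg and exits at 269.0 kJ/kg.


dh = 269.0 - 130.0 = 139.0 kJ/kg
Q_evap = m_dot * dh = 0.492 * 139.0
Q_evap = 68.39 kW

68.39


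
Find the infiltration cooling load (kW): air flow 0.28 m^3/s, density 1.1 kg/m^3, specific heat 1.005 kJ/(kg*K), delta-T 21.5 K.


Q = V_dot * rho * cp * dT
Q = 0.28 * 1.1 * 1.005 * 21.5
Q = 6.655 kW

6.655


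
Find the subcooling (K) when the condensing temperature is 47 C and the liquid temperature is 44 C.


Subcooling = T_cond - T_liquid
Subcooling = 47 - 44
Subcooling = 3 K

3


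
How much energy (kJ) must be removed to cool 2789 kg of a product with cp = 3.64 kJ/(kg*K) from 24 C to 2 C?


dT = 24 - (2) = 22 K
Q = m * cp * dT = 2789 * 3.64 * 22
Q = 223343 kJ

223343


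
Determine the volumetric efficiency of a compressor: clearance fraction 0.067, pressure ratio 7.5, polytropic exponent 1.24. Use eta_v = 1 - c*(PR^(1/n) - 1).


PR^(1/n) = 7.5^(1/1.24) = 5.07802187
eta_v = 1 - 0.067 * (5.07802187 - 1)
eta_v = 0.7268

0.7268


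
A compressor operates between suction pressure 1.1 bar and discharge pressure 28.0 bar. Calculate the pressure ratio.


PR = P_high / P_low
PR = 28.0 / 1.1
PR = 25.455

25.455


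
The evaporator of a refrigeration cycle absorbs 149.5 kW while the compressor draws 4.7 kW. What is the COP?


COP = Q_evap / W
COP = 149.5 / 4.7
COP = 31.809

31.809


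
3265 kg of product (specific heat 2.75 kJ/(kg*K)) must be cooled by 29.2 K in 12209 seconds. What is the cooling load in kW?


Q = m * cp * dT / t
Q = 3265 * 2.75 * 29.2 / 12209
Q = 21.474 kW

21.474


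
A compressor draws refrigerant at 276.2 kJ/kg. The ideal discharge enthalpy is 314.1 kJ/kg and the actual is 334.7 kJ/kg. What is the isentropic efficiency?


dh_ideal = 314.1 - 276.2 = 37.9 kJ/kg
dh_actual = 334.7 - 276.2 = 58.5 kJ/kg
eta_s = dh_ideal / dh_actual = 37.9 / 58.5
eta_s = 0.6479

0.6479


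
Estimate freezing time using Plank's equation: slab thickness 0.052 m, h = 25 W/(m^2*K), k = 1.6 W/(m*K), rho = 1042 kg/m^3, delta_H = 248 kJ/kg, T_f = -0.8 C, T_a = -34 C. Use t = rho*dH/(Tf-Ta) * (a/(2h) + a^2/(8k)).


dT = -0.8 - (-34) = 33.2 K
term1 = a/(2h) = 0.052/(2*25) = 0.00104
term2 = a^2/(8k) = 0.052^2/(8*1.6) = 0.00021125
t = rho*dH*1000/dT * (term1 + term2)
t = 1042*248*1000/33.2 * (0.00104 + 0.00021125)
t = 9739 s

9739


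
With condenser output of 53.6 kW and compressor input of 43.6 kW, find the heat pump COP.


COP_hp = Q_cond / W
COP_hp = 53.6 / 43.6
COP_hp = 1.229

1.229


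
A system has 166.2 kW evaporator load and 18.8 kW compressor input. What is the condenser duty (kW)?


Q_cond = Q_evap + W
Q_cond = 166.2 + 18.8
Q_cond = 185.0 kW

185.0


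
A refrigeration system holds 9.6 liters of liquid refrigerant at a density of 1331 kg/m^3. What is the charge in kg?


Charge = V * rho / 1000
Charge = 9.6 * 1331 / 1000
Charge = 12.78 kg

12.78


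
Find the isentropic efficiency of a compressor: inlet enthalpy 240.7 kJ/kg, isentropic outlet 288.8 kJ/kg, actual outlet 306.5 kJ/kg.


dh_ideal = 288.8 - 240.7 = 48.1 kJ/kg
dh_actual = 306.5 - 240.7 = 65.8 kJ/kg
eta_s = dh_ideal / dh_actual = 48.1 / 65.8
eta_s = 0.731

0.731


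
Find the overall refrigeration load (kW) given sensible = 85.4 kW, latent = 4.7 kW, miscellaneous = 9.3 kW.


Q_total = Q_s + Q_l + Q_misc
Q_total = 85.4 + 4.7 + 9.3
Q_total = 99.4 kW

99.4


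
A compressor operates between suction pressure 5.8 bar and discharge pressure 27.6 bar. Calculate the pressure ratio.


PR = P_high / P_low
PR = 27.6 / 5.8
PR = 4.759

4.759


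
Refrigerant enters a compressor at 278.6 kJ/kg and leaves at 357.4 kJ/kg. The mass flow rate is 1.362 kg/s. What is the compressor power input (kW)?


dh = 357.4 - 278.6 = 78.8 kJ/kg
W = m_dot * dh = 1.362 * 78.8 = 107.33 kW

107.33


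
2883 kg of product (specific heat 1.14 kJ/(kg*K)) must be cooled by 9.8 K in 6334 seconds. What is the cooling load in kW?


Q = m * cp * dT / t
Q = 2883 * 1.14 * 9.8 / 6334
Q = 5.085 kW

5.085


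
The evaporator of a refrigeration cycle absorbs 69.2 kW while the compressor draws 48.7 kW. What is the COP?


COP = Q_evap / W
COP = 69.2 / 48.7
COP = 1.421

1.421


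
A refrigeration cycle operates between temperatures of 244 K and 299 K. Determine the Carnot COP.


dT = 299 - 244 = 55 K
COP_carnot = T_cold / dT = 244 / 55
COP_carnot = 4.436

4.436


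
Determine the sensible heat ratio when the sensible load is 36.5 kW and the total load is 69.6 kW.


SHR = Q_sensible / Q_total
SHR = 36.5 / 69.6
SHR = 0.524

0.524


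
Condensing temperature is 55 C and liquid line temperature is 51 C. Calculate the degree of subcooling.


Subcooling = T_cond - T_liquid
Subcooling = 55 - 51
Subcooling = 4 K

4


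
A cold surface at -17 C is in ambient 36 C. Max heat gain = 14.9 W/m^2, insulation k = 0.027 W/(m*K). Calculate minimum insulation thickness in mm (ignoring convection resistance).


dT = 36 - (-17) = 53 K
thickness = k * dT / q_max * 1000
thickness = 0.027 * 53 / 14.9 * 1000
thickness = 96.0 mm

96.0


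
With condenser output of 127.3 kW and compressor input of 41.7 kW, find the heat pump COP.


COP_hp = Q_cond / W
COP_hp = 127.3 / 41.7
COP_hp = 3.053

3.053


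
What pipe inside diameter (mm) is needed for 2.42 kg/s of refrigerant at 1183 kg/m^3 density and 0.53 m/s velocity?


A = m_dot / (rho * v) = 2.42 / (1183 * 0.53) = 0.003859710681 m^2
d = sqrt(4*A/pi) * 1000
d = 70.1 mm

70.1


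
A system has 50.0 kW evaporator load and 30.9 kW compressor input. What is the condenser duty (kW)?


Q_cond = Q_evap + W
Q_cond = 50.0 + 30.9
Q_cond = 80.9 kW

80.9


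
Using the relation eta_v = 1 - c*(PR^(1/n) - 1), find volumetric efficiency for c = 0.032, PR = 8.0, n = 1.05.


PR^(1/n) = 8.0^(1/1.05) = 7.24578931
eta_v = 1 - 0.032 * (7.24578931 - 1)
eta_v = 0.8001

0.8001


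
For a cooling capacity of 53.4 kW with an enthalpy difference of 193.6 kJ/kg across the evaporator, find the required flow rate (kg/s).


m_dot = Q / dh
m_dot = 53.4 / 193.6
m_dot = 0.2758 kg/s

0.2758


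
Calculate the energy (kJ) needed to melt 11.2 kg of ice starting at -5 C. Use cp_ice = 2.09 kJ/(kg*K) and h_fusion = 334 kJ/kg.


Sensible heat = cp * dT = 2.09 * 5 = 10.45 kJ/kg
Total per kg = 10.45 + 334 = 344.45 kJ/kg
Q = m * total = 11.2 * 344.45
Q = 3857.8 kJ

3857.8


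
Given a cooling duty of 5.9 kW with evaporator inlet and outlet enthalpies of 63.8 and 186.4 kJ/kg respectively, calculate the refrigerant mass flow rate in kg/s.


dh = 186.4 - 63.8 = 122.6 kJ/kg
m_dot = Q / dh = 5.9 / 122.6 = 0.0481 kg/s

0.0481


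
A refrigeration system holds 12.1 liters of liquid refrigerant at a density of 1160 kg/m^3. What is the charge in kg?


Charge = V * rho / 1000
Charge = 12.1 * 1160 / 1000
Charge = 14.04 kg

14.04


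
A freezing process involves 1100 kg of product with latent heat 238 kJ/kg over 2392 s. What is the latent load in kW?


Q_lat = m * h_fg / t
Q_lat = 1100 * 238 / 2392
Q_lat = 109.45 kW

109.45


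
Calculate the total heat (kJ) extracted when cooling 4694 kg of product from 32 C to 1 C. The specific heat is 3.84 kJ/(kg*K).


dT = 32 - (1) = 31 K
Q = m * cp * dT = 4694 * 3.84 * 31
Q = 558774 kJ

558774


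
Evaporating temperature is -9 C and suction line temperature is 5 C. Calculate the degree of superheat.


Superheat = T_suction - T_evap
Superheat = 5 - (-9)
Superheat = 14 K

14


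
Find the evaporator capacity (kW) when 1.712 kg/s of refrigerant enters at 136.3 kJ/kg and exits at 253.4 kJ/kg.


dh = 253.4 - 136.3 = 117.1 kJ/kg
Q_evap = m_dot * dh = 1.712 * 117.1
Q_evap = 200.48 kW

200.48


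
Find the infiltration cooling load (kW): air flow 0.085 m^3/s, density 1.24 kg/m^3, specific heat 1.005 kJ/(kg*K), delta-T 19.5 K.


Q = V_dot * rho * cp * dT
Q = 0.085 * 1.24 * 1.005 * 19.5
Q = 2.066 kW

2.066


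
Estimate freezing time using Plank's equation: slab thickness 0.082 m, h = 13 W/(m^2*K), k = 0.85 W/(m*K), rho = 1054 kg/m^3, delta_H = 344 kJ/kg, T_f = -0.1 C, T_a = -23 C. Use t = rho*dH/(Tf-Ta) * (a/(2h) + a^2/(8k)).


dT = -0.1 - (-23) = 22.9 K
term1 = a/(2h) = 0.082/(2*13) = 0.003153846154
term2 = a^2/(8k) = 0.082^2/(8*0.85) = 0.0009888235294
t = rho*dH*1000/dT * (term1 + term2)
t = 1054*344*1000/22.9 * (0.003153846154 + 0.0009888235294)
t = 65591 s

65591


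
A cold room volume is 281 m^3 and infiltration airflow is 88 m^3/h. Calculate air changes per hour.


ACH = flow / volume
ACH = 88 / 281
ACH = 0.313

0.313


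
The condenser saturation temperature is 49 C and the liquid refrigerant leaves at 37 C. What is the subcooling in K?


Subcooling = T_cond - T_liquid
Subcooling = 49 - 37
Subcooling = 12 K

12


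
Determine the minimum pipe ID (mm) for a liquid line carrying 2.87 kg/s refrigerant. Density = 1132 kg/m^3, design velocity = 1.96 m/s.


A = m_dot / (rho * v) = 2.87 / (1132 * 1.96) = 0.001293538617 m^2
d = sqrt(4*A/pi) * 1000
d = 40.6 mm

40.6


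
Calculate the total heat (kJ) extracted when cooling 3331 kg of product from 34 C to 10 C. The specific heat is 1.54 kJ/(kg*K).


dT = 34 - (10) = 24 K
Q = m * cp * dT = 3331 * 1.54 * 24
Q = 123114 kJ

123114


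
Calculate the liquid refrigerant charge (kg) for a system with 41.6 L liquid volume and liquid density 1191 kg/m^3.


Charge = V * rho / 1000
Charge = 41.6 * 1191 / 1000
Charge = 49.55 kg

49.55


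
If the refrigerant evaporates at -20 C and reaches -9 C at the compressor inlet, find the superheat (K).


Superheat = T_suction - T_evap
Superheat = -9 - (-20)
Superheat = 11 K

11


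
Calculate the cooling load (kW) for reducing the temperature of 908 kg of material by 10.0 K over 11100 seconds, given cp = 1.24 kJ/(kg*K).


Q = m * cp * dT / t
Q = 908 * 1.24 * 10.0 / 11100
Q = 1.014 kW

1.014


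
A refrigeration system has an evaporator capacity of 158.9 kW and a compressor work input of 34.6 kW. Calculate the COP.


COP = Q_evap / W
COP = 158.9 / 34.6
COP = 4.592

4.592


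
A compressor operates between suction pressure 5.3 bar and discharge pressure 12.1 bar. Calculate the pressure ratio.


PR = P_high / P_low
PR = 12.1 / 5.3
PR = 2.283

2.283


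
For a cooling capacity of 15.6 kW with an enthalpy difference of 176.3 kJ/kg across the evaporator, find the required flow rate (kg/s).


m_dot = Q / dh
m_dot = 15.6 / 176.3
m_dot = 0.0885 kg/s

0.0885


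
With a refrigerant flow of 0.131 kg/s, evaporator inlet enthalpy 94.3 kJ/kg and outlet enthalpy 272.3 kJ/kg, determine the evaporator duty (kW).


dh = 272.3 - 94.3 = 178.0 kJ/kg
Q_evap = m_dot * dh = 0.131 * 178.0
Q_evap = 23.32 kW

23.32


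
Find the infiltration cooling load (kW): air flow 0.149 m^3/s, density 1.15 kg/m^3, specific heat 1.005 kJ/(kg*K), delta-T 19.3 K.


Q = V_dot * rho * cp * dT
Q = 0.149 * 1.15 * 1.005 * 19.3
Q = 3.324 kW

3.324


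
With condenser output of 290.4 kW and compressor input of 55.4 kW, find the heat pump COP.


COP_hp = Q_cond / W
COP_hp = 290.4 / 55.4
COP_hp = 5.242

5.242


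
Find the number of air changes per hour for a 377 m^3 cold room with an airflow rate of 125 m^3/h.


ACH = flow / volume
ACH = 125 / 377
ACH = 0.332

0.332


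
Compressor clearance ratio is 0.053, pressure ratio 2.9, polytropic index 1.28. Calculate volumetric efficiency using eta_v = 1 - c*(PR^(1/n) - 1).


PR^(1/n) = 2.9^(1/1.28) = 2.29746252
eta_v = 1 - 0.053 * (2.29746252 - 1)
eta_v = 0.9312

0.9312


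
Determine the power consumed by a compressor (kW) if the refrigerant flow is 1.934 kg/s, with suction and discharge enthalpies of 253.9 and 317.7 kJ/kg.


dh = 317.7 - 253.9 = 63.8 kJ/kg
W = m_dot * dh = 1.934 * 63.8 = 123.39 kW

123.39


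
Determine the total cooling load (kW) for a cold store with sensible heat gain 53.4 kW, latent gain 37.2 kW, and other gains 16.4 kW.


Q_total = Q_s + Q_l + Q_misc
Q_total = 53.4 + 37.2 + 16.4
Q_total = 107.0 kW

107.0


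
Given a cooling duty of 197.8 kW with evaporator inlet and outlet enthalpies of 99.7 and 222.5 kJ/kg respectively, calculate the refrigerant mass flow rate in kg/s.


dh = 222.5 - 99.7 = 122.8 kJ/kg
m_dot = Q / dh = 197.8 / 122.8 = 1.6107 kg/s

1.6107


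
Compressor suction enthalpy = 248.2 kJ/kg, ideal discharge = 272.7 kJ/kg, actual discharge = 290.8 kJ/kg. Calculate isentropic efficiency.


dh_ideal = 272.7 - 248.2 = 24.5 kJ/kg
dh_actual = 290.8 - 248.2 = 42.6 kJ/kg
eta_s = dh_ideal / dh_actual = 24.5 / 42.6
eta_s = 0.5751

0.5751


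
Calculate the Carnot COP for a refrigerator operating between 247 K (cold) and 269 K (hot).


dT = 269 - 247 = 22 K
COP_carnot = T_cold / dT = 247 / 22
COP_carnot = 11.227

11.227


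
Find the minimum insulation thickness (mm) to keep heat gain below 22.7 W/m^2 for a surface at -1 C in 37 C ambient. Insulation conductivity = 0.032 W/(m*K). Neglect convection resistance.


dT = 37 - (-1) = 38 K
thickness = k * dT / q_max * 1000
thickness = 0.032 * 38 / 22.7 * 1000
thickness = 53.6 mm

53.6
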